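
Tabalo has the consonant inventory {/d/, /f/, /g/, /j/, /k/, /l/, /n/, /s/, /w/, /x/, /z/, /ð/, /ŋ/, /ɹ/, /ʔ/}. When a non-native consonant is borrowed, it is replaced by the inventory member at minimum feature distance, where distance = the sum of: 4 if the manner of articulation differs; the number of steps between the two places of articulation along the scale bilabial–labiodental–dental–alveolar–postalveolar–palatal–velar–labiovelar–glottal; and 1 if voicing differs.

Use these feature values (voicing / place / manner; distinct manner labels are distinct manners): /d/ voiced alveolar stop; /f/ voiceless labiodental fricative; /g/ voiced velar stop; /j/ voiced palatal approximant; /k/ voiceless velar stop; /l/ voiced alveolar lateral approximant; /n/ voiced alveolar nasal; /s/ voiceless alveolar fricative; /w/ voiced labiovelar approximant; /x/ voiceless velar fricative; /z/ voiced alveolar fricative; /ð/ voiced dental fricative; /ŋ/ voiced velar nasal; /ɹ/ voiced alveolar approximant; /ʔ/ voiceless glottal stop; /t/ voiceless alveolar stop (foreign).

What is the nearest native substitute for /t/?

d

/d/ is closest: same manner (stop), place distance 0 (alveolar→alveolar), voicing differs (+1); total 1. Next closest is /k/ at distance 3.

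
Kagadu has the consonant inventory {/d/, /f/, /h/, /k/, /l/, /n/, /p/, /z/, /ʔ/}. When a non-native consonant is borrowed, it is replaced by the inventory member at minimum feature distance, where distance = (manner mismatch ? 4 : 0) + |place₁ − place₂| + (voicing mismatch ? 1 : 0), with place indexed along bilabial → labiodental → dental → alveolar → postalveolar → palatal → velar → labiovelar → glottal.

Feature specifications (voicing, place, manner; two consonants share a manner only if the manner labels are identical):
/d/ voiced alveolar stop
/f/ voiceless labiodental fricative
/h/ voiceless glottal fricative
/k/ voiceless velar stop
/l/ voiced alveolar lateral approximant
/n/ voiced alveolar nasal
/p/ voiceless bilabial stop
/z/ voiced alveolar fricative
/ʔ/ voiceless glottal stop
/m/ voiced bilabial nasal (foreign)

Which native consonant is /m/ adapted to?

/n/ is closest: same manner (nasal), place distance 3 (bilabial→alveolar), same voicing; total 3. Next closest is /p/ at distance 5.

n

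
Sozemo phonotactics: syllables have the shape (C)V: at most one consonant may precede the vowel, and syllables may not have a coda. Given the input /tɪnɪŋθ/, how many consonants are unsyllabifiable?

2

The consonants /ŋ/, /θ/ cannot be parsed into a legal (C)V syllable (no codas are permitted; onsets are limited to one consonant).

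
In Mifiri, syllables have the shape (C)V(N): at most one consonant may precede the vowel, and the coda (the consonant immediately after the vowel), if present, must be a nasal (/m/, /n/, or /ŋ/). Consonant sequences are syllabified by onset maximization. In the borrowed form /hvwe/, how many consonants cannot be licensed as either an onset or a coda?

2

The consonants /h/, /v/ cannot be parsed into a legal (C)V(N) syllable (only a nasal (/m/, /n/, or /ŋ/) is licensed in coda position; onsets are limited to one consonant).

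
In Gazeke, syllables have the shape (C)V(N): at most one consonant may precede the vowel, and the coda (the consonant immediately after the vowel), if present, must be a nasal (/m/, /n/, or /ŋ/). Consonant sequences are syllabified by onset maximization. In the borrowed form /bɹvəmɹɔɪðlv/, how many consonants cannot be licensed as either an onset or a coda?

Syllabifying with onset maximization leaves /b/, /ɹ/, /ð/, /l/, /v/ stranded (only a nasal (/m/, /n/, or /ŋ/) is licensed in coda position; onsets are limited to one consonant).

5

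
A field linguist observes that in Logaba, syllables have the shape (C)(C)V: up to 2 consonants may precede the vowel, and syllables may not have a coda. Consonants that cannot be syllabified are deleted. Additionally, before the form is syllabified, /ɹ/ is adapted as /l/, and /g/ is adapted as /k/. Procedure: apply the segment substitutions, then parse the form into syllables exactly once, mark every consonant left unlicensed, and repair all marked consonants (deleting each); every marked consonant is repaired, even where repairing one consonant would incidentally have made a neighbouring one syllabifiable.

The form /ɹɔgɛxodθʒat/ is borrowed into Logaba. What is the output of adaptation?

Substitution: /ɹ/ → /l/, /g/ → /k/, giving /lɔkɛxodθʒat/.
Syllabifying with onset maximization leaves /d/, /t/ stranded (no codas are permitted; onsets may contain at most 2 consonants).
Deletion applies to /d/, /t/.

lɔkɛxoθʒa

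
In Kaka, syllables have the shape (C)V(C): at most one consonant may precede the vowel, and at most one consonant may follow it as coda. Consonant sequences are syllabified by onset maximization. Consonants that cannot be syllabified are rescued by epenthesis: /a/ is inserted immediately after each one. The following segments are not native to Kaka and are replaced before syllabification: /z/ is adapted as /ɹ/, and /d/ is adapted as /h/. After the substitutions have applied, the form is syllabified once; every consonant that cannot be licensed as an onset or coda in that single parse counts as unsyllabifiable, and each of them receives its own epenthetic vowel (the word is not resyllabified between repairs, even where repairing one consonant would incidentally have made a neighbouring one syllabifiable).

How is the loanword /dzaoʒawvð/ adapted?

Substitution: /d/ → /h/, /z/ → /ɹ/, giving /hɹaoʒawvð/.
The consonants /h/, /v/, /ð/ cannot be parsed into a legal (C)V(C) syllable (at most one coda consonant is licensed; onsets are limited to one consonant).
Epenthesis after each stranded consonant: /h/ → /ha/, /v/ → /va/, /ð/ → /ða/.

haɹaoʒawvaða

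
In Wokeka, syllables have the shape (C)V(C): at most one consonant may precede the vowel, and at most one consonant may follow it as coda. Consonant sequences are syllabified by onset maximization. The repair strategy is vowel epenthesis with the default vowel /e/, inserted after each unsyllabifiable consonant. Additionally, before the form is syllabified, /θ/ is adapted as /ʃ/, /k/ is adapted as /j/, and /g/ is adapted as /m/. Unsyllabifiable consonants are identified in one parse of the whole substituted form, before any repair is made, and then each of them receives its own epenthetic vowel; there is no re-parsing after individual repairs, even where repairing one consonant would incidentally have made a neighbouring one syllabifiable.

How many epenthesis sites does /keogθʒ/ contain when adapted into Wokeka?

2

After substitution the input is /jeomʃʒ/.
The unsyllabifiable consonants are /ʃ/, /ʒ/; each receives one epenthetic vowel.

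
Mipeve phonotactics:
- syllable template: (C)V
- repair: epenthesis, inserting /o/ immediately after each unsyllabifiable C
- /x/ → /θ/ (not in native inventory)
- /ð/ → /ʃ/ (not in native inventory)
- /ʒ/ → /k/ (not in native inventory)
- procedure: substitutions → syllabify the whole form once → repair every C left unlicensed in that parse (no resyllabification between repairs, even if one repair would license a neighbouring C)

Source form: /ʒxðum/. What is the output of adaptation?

koθoʃumo

Substitution: /ʒ/ → /k/, /x/ → /θ/, /ð/ → /ʃ/, giving /kθʃum/.
The consonants /k/, /θ/, /m/ cannot be parsed into a legal (C)V syllable (no codas are permitted; onsets are limited to one consonant).
Epenthesis after each stranded consonant: /k/ → /ko/, /θ/ → /θo/, /m/ → /mo/.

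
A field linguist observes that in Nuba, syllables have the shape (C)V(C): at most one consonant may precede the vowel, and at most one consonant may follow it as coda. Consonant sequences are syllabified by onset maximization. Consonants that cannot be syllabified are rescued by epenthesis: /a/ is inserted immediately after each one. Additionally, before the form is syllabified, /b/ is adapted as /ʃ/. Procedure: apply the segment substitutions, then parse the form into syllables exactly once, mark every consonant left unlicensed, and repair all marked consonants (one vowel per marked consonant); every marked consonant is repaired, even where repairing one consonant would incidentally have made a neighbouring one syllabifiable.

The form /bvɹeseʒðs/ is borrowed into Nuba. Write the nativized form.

ʃavaɹeseʒðasa

Substitution: /b/ → /ʃ/, giving /ʃvɹeseʒðs/.
Under (C)V(C), the unsyllabifiable consonants are /ʃ/, /v/, /ð/, /s/ (at most one coda consonant is licensed; onsets are limited to one consonant).
Inserting the epenthetic vowel yields /ʃ/ → /ʃa/, /v/ → /va/, /ð/ → /ða/, /s/ → /sa/.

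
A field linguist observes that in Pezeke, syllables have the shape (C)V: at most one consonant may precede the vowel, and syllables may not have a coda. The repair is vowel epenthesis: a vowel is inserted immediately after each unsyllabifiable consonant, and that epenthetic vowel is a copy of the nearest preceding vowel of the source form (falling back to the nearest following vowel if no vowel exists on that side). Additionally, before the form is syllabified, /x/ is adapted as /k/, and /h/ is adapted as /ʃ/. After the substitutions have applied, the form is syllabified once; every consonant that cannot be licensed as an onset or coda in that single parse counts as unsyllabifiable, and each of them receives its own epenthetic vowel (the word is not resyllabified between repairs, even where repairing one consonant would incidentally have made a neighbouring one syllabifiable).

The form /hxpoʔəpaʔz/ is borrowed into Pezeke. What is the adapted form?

ʃokopoʔəpaʔaza

Substitution: /h/ → /ʃ/, /x/ → /k/, giving /ʃkpoʔəpaʔz/.
The consonants /ʃ/, /k/, /ʔ/, /z/ cannot be parsed into a legal (C)V syllable (no codas are permitted; onsets are limited to one consonant).
Epenthesis after each stranded consonant: /ʃ/ → /ʃo/, /k/ → /ko/, /ʔ/ → /ʔa/, /z/ → /za/.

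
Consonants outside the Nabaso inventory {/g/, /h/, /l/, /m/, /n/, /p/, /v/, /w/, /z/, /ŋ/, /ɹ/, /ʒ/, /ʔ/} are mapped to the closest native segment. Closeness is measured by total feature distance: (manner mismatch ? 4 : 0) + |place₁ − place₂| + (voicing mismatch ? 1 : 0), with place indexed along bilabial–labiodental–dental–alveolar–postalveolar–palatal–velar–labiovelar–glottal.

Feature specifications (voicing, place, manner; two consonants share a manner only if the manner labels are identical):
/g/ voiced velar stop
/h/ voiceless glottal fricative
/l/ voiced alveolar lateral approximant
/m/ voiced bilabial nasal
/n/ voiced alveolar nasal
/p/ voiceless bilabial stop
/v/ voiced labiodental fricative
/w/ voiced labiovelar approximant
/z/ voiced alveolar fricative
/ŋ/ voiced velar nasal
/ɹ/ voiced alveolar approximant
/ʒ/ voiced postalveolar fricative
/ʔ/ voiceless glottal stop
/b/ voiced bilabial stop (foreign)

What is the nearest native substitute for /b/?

/p/ is closest: same manner (stop), place distance 0 (bilabial→bilabial), voicing differs (+1); total 1. Next closest is /m/ at distance 4.

p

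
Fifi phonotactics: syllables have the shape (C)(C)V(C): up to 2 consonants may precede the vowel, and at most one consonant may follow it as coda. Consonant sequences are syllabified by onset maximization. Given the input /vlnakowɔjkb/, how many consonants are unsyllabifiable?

The consonants /v/, /k/, /b/ cannot be parsed into a legal (C)(C)V(C) syllable (at most one coda consonant is licensed; onsets may contain at most 2 consonants).

3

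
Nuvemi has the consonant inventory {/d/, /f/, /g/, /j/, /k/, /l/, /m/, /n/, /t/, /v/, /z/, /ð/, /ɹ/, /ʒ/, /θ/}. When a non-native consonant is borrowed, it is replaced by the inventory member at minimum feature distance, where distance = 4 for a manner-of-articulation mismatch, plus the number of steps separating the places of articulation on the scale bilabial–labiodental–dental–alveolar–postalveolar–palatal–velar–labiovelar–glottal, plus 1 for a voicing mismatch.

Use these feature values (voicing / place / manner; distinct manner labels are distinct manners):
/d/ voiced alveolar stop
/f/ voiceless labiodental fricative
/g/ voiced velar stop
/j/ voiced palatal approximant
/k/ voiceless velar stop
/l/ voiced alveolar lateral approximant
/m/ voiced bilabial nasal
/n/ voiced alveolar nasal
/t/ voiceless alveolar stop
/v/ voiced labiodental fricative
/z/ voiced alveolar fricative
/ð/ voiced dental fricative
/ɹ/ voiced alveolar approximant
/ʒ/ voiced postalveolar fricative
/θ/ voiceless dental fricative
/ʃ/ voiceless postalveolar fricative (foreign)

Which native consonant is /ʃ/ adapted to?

/ʒ/ is closest: same manner (fricative), place distance 0 (postalveolar→postalveolar), voicing differs (+1); total 1. Next closest is /z/ at distance 2.

ʒ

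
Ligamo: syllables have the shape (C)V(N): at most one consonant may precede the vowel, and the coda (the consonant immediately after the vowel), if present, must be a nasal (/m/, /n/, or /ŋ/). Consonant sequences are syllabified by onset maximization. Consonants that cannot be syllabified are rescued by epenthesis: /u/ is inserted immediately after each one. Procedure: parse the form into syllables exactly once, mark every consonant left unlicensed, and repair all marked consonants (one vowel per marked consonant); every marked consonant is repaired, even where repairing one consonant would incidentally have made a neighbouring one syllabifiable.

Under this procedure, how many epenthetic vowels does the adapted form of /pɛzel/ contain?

1

The unsyllabifiable consonants are /l/; each receives one epenthetic vowel.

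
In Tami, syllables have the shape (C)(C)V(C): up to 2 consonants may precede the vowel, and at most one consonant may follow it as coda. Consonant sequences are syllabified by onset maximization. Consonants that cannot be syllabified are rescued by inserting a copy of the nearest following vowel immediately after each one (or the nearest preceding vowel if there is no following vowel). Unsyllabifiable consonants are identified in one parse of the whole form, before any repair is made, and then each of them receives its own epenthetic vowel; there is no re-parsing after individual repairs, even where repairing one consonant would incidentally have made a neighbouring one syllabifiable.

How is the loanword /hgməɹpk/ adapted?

həgməɹpəkə

Under (C)(C)V(C), the unsyllabifiable consonants are /h/, /p/, /k/ (at most one coda consonant is licensed; onsets may contain at most 2 consonants).
Each unlicensed consonant becomes the onset of a new syllable: /h/ → /hə/, /p/ → /pə/, /k/ → /kə/.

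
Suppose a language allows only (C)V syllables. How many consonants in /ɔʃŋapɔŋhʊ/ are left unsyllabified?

Under (C)V, the unsyllabifiable consonants are /ʃ/, /ŋ/ (no codas are permitted; onsets are limited to one consonant).

2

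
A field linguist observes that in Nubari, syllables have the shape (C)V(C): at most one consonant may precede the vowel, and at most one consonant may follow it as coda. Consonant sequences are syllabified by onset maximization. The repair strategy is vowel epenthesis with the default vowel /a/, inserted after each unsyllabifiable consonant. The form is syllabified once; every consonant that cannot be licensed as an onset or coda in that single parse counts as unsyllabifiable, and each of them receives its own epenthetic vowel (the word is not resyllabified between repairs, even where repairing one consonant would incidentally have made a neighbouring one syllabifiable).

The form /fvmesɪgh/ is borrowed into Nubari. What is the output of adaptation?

Syllabifying with onset maximization leaves /f/, /v/, /h/ stranded (at most one coda consonant is licensed; onsets are limited to one consonant).
Each unlicensed consonant becomes the onset of a new syllable: /f/ → /fa/, /v/ → /va/, /h/ → /ha/.

favamesɪgha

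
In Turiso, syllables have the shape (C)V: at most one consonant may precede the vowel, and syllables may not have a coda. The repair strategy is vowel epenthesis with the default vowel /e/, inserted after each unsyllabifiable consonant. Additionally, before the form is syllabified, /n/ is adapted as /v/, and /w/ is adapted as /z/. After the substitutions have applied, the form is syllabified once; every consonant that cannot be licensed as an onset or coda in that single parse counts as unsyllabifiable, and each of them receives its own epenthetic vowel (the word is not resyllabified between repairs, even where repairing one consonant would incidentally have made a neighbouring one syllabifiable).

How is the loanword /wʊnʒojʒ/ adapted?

Substitution: /w/ → /z/, /n/ → /v/, giving /zʊvʒojʒ/.
Under (C)V, the unsyllabifiable consonants are /v/, /j/, /ʒ/ (no codas are permitted; onsets are limited to one consonant).
Inserting the epenthetic vowel yields /v/ → /ve/, /j/ → /je/, /ʒ/ → /ʒe/.

zʊveʒojeʒe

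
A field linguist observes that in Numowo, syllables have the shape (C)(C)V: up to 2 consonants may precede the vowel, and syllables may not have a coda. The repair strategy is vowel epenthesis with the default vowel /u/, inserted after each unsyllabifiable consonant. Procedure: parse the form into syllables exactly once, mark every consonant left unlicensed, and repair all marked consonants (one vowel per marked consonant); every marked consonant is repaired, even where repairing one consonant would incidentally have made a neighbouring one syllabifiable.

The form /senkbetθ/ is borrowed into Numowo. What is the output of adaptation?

senukbetuθu

Syllabifying with onset maximization leaves /n/, /t/, /θ/ stranded (no codas are permitted; onsets may contain at most 2 consonants).
Epenthesis after each stranded consonant: /n/ → /nu/, /t/ → /tu/, /θ/ → /θu/.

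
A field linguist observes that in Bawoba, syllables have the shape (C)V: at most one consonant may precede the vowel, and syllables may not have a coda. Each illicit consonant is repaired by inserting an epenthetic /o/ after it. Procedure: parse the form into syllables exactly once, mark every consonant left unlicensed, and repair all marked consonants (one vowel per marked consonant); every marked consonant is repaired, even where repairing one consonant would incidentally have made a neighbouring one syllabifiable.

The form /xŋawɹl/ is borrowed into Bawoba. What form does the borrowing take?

Under (C)V, the unsyllabifiable consonants are /x/, /w/, /ɹ/, /l/ (no codas are permitted; onsets are limited to one consonant).
Inserting the epenthetic vowel yields /x/ → /xo/, /w/ → /wo/, /ɹ/ → /ɹo/, /l/ → /lo/.

xoŋawoɹolo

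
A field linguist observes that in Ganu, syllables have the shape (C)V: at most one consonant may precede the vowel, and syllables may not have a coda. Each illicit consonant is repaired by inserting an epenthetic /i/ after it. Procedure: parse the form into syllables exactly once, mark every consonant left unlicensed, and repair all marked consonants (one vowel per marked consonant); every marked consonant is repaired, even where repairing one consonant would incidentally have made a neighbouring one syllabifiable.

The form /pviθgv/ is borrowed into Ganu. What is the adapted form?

piviθigivi

Under (C)V, the unsyllabifiable consonants are /p/, /θ/, /g/, /v/ (no codas are permitted; onsets are limited to one consonant).
Epenthesis after each stranded consonant: /p/ → /pi/, /θ/ → /θi/, /g/ → /gi/, /v/ → /vi/.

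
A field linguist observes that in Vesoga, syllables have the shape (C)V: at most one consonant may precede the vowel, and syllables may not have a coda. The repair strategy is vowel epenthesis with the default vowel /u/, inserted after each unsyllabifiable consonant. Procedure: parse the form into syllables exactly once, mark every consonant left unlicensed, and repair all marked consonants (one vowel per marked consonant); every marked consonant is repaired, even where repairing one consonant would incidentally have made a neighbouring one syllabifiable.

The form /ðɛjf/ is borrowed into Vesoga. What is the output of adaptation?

The consonants /j/, /f/ cannot be parsed into a legal (C)V syllable (no codas are permitted; onsets are limited to one consonant).
Each unlicensed consonant becomes the onset of a new syllable: /j/ → /ju/, /f/ → /fu/.

ðɛjufu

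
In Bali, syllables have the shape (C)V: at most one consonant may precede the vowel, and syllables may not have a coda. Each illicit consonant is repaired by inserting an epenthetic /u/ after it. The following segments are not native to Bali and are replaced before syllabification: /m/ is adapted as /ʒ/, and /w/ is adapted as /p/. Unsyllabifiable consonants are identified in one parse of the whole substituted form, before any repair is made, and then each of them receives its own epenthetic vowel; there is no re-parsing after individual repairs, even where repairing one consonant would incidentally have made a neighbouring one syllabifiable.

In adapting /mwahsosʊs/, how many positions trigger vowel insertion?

3

After substitution the input is /ʒpahsosʊs/.
The unsyllabifiable consonants are /ʒ/, /h/, /s/; each receives one epenthetic vowel.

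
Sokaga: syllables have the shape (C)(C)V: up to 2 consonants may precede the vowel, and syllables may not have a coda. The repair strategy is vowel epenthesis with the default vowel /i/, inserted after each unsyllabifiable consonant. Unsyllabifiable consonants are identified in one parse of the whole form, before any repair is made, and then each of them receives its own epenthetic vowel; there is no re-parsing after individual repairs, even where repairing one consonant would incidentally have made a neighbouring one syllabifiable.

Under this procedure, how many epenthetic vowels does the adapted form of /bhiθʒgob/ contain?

The unsyllabifiable consonants are /θ/, /b/; each receives one epenthetic vowel.

2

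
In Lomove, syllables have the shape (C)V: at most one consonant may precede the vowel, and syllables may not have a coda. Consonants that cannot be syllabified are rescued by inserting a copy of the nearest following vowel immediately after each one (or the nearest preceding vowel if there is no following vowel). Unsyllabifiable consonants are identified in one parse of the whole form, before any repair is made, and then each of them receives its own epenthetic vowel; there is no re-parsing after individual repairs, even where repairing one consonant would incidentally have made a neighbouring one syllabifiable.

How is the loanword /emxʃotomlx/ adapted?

The consonants /m/, /x/, /m/, /l/, /x/ cannot be parsed into a legal (C)V syllable (no codas are permitted; onsets are limited to one consonant).
Inserting the epenthetic vowel yields /m/ → /mo/, /x/ → /xo/, /m/ → /mo/, /l/ → /lo/, /x/ → /xo/.

emoxoʃotomoloxo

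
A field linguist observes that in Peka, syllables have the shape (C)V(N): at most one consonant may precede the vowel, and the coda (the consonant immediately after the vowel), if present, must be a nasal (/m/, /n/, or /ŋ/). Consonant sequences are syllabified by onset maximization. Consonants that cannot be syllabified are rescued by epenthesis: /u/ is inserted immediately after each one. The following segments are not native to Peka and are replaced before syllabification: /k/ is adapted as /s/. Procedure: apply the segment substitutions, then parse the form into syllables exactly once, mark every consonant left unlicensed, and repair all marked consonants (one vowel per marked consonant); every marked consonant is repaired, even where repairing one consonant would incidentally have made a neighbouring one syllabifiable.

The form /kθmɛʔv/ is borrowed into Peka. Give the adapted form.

Substitution: /k/ → /s/, giving /sθmɛʔv/.
Under (C)V(N), the unsyllabifiable consonants are /s/, /θ/, /ʔ/, /v/ (only a nasal (/m/, /n/, or /ŋ/) is licensed in coda position; onsets are limited to one consonant).
Inserting the epenthetic vowel yields /s/ → /su/, /θ/ → /θu/, /ʔ/ → /ʔu/, /v/ → /vu/.

suθumɛʔuvu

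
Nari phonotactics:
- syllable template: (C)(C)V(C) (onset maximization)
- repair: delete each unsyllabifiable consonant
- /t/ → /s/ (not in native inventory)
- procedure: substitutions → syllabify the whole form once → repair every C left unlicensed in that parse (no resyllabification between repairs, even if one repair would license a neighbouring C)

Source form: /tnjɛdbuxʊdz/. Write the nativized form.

Substitution: /t/ → /s/, giving /snjɛdbuxʊdz/.
Syllabifying with onset maximization leaves /s/, /z/ stranded (at most one coda consonant is licensed; onsets may contain at most 2 consonants).
Deletion applies to /s/, /z/.

njɛdbuxʊd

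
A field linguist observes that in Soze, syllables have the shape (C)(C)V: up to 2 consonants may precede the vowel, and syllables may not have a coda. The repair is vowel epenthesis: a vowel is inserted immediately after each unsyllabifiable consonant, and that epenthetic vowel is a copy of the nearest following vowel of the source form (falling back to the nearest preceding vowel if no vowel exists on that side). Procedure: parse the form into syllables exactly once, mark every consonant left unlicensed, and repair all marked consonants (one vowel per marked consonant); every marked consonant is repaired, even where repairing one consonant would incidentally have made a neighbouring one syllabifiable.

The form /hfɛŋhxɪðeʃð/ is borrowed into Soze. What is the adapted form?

The consonants /ŋ/, /ʃ/, /ð/ cannot be parsed into a legal (C)(C)V syllable (no codas are permitted; onsets may contain at most 2 consonants).
Each unlicensed consonant becomes the onset of a new syllable: /ŋ/ → /ŋɪ/, /ʃ/ → /ʃe/, /ð/ → /ðe/.

hfɛŋɪhxɪðeʃeðe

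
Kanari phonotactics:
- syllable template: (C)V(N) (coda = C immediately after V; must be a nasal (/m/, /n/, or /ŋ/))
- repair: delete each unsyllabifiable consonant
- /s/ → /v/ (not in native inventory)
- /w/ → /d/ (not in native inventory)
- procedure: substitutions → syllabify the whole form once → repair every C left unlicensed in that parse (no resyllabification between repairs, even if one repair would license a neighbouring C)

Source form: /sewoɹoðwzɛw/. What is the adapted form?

Substitution: /s/ → /v/, /w/ → /d/, giving /vedoɹoðdzɛd/.
Under (C)V(N), the unsyllabifiable consonants are /ð/, /d/, /d/ (only a nasal (/m/, /n/, or /ŋ/) is licensed in coda position; onsets are limited to one consonant).
Deleting the stranded consonants removes /ð/, /d/, /d/.

vedoɹozɛ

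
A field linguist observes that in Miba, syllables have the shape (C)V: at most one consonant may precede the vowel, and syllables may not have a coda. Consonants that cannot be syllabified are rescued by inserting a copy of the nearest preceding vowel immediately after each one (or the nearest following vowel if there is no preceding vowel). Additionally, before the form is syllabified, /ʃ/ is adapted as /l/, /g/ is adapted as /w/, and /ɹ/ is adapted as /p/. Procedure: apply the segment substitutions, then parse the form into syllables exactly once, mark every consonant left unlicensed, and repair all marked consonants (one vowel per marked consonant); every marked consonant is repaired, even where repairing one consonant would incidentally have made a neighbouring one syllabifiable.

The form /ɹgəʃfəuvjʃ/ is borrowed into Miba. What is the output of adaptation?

pəwələfəuvujulu

Substitution: /ɹ/ → /p/, /g/ → /w/, /ʃ/ → /l/, giving /pwəlfəuvjl/.
Syllabifying with onset maximization leaves /p/, /l/, /v/, /j/, /l/ stranded (no codas are permitted; onsets are limited to one consonant).
Inserting the epenthetic vowel yields /p/ → /pə/, /l/ → /lə/, /v/ → /vu/, /j/ → /ju/, /l/ → /lu/.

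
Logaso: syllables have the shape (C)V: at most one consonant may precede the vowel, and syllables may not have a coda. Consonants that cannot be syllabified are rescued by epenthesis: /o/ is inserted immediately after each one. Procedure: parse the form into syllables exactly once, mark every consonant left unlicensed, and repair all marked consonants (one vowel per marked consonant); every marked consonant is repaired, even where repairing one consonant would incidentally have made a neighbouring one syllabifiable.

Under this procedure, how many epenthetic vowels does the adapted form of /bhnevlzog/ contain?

The unsyllabifiable consonants are /b/, /h/, /v/, /l/, /g/; each receives one epenthetic vowel.

5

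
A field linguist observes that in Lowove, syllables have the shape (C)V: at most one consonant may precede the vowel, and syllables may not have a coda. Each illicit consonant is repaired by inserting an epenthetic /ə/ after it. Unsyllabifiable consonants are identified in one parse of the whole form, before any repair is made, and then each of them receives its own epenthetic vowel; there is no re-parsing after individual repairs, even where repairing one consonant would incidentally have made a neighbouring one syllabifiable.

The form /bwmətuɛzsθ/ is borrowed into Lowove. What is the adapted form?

The consonants /b/, /w/, /z/, /s/, /θ/ cannot be parsed into a legal (C)V syllable (no codas are permitted; onsets are limited to one consonant).
Inserting the epenthetic vowel yields /b/ → /bə/, /w/ → /wə/, /z/ → /zə/, /s/ → /sə/, /θ/ → /θə/.

bəwəmətuɛzəsəθə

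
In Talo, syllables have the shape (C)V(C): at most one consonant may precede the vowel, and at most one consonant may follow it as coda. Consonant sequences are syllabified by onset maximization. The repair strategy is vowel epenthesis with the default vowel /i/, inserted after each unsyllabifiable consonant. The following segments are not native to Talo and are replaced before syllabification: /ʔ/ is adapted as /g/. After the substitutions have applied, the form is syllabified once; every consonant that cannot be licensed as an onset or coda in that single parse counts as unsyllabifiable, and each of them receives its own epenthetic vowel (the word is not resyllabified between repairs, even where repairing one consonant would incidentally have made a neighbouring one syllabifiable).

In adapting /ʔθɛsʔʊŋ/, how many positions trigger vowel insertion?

1

After substitution the input is /gθɛsgʊŋ/.
The unsyllabifiable consonants are /g/; each receives one epenthetic vowel.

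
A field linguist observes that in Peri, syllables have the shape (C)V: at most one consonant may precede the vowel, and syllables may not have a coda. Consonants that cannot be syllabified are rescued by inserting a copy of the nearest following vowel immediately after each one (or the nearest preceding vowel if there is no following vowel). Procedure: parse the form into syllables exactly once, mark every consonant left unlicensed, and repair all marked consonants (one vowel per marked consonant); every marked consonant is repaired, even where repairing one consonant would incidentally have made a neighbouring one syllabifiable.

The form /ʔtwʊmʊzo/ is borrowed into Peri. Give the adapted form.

ʔʊtʊwʊmʊzo

The consonants /ʔ/, /t/ cannot be parsed into a legal (C)V syllable (no codas are permitted; onsets are limited to one consonant).
Inserting the epenthetic vowel yields /ʔ/ → /ʔʊ/, /t/ → /tʊ/.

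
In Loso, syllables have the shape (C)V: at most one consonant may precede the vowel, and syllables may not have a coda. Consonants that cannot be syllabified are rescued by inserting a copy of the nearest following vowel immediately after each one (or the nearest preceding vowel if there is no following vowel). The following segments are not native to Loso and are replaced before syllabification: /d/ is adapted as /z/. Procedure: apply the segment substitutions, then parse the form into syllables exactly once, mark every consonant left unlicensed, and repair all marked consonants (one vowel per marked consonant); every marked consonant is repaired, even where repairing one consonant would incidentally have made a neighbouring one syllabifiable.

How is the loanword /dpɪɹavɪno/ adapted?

Substitution: /d/ → /z/, giving /zpɪɹavɪno/.
The consonants /z/ cannot be parsed into a legal (C)V syllable (no codas are permitted; onsets are limited to one consonant).
Each unlicensed consonant becomes the onset of a new syllable: /z/ → /zɪ/.

zɪpɪɹavɪno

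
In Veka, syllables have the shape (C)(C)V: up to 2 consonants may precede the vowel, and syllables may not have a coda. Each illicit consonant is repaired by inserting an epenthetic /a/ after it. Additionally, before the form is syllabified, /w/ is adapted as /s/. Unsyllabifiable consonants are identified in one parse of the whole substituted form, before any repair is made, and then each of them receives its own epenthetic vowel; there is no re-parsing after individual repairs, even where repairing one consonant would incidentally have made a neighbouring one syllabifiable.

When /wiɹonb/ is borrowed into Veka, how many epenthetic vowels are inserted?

After substitution the input is /siɹonb/.
The unsyllabifiable consonants are /n/, /b/; each receives one epenthetic vowel.

2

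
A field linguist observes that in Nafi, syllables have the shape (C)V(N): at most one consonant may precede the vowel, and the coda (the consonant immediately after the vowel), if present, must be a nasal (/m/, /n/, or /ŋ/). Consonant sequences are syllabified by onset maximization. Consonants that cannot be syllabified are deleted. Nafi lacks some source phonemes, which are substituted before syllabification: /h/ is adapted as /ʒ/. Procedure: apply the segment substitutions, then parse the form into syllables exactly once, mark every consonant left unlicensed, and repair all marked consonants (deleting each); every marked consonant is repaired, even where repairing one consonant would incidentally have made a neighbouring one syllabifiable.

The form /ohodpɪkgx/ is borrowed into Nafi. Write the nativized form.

oʒopɪ

Substitution: /h/ → /ʒ/, giving /oʒodpɪkgx/.
The consonants /d/, /k/, /g/, /x/ cannot be parsed into a legal (C)V(N) syllable (only a nasal (/m/, /n/, or /ŋ/) is licensed in coda position; onsets are limited to one consonant).
Deletion applies to /d/, /k/, /g/, /x/.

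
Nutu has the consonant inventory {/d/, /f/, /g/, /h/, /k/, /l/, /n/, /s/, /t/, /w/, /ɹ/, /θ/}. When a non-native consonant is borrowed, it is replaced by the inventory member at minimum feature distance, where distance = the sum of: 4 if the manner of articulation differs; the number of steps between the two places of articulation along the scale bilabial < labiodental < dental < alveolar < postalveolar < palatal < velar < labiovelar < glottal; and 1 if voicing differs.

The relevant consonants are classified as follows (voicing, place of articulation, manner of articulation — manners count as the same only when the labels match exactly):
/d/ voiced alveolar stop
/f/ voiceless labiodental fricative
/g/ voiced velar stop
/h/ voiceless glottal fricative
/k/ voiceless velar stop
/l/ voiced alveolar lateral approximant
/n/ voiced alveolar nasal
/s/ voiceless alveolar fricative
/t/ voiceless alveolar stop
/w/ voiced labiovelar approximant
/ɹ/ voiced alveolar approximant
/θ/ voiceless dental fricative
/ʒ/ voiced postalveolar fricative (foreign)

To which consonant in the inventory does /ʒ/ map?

/s/ is closest: same manner (fricative), place distance 1 (postalveolar→alveolar), voicing differs (+1); total 2. Next closest is /θ/ at distance 3.

s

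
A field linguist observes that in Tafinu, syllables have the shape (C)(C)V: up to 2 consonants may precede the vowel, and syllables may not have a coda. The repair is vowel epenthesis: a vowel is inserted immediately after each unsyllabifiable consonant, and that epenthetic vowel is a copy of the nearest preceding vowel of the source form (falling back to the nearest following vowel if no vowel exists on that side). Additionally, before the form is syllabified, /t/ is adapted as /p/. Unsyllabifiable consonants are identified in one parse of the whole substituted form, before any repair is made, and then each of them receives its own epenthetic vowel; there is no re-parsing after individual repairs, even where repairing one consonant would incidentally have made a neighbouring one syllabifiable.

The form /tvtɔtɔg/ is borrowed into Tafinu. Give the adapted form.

Substitution: /t/ → /p/, giving /pvpɔpɔg/.
The consonants /p/, /g/ cannot be parsed into a legal (C)(C)V syllable (no codas are permitted; onsets may contain at most 2 consonants).
Each unlicensed consonant becomes the onset of a new syllable: /p/ → /pɔ/, /g/ → /gɔ/.

pɔvpɔpɔgɔ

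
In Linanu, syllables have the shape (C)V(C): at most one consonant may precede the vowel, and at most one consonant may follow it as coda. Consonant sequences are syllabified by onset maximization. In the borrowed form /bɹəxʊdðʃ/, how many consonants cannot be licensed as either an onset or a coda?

3

Syllabifying with onset maximization leaves /b/, /ð/, /ʃ/ stranded (at most one coda consonant is licensed; onsets are limited to one consonant).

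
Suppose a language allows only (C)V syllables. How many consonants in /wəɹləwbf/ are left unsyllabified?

Syllabifying with onset maximization leaves /ɹ/, /w/, /b/, /f/ stranded (no codas are permitted; onsets are limited to one consonant).

4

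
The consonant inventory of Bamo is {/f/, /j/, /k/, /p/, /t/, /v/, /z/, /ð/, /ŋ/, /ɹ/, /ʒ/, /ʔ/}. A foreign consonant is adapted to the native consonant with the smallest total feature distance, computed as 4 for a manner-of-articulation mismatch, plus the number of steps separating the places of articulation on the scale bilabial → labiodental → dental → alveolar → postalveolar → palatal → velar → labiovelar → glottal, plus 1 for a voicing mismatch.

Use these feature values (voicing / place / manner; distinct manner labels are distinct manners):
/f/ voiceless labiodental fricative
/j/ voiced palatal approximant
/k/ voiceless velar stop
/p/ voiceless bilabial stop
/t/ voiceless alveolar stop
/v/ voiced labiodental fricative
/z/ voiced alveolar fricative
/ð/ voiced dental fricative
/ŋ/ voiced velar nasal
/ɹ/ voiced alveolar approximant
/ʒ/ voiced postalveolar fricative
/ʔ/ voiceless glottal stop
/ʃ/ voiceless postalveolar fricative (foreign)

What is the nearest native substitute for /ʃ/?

/ʒ/ is closest: same manner (fricative), place distance 0 (postalveolar→postalveolar), voicing differs (+1); total 1. Next closest is /z/ at distance 2.

ʒ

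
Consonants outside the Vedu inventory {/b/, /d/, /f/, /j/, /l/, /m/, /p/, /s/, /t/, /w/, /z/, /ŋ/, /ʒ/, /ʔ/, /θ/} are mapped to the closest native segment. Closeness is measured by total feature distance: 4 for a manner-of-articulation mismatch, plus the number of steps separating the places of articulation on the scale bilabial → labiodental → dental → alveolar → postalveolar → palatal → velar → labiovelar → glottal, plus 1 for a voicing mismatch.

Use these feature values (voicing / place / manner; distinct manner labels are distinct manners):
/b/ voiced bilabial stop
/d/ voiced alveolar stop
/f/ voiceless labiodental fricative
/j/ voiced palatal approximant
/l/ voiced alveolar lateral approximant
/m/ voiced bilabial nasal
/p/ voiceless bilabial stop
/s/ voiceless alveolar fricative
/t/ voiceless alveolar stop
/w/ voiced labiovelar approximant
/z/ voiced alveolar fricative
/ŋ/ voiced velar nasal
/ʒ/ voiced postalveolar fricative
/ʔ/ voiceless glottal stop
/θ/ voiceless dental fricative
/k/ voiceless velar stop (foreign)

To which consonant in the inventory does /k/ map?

ʔ

/ʔ/ is closest: same manner (stop), place distance 2 (velar→glottal), same voicing; total 2. Next closest is /t/ at distance 3.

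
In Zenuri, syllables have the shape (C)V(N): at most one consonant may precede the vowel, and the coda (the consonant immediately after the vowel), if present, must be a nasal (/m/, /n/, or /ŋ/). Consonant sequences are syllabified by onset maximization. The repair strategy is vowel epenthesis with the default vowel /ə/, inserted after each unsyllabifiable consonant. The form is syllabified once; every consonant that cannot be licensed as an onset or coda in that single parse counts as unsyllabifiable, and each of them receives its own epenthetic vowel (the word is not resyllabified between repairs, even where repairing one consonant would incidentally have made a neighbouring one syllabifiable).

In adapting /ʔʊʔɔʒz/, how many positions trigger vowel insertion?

The unsyllabifiable consonants are /ʒ/, /z/; each receives one epenthetic vowel.

2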